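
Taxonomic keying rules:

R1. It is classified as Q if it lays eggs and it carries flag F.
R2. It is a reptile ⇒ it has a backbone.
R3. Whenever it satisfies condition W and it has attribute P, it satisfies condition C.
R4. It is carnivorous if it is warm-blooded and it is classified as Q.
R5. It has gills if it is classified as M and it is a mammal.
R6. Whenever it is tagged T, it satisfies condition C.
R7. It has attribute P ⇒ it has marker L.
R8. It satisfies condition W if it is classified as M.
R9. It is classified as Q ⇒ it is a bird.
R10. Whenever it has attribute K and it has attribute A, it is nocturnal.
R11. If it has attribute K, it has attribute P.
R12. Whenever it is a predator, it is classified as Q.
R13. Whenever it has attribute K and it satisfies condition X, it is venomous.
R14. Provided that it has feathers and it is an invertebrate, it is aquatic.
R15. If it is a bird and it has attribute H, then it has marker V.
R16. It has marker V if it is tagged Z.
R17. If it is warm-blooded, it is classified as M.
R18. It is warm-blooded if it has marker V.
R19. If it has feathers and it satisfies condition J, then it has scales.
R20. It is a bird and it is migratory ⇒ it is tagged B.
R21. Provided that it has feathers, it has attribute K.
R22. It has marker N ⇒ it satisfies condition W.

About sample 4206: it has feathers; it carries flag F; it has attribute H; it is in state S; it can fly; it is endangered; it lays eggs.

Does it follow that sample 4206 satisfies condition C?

By R1 (it lays eggs, it carries flag F): it is classified as Q.
By R9 (it is classified as Q): it is a bird.
By R15 (it is a bird, it has attribute H): it has marker V.
By R18 (it has marker V): it is warm-blooded.
By R21 (it has feathers): it has attribute K.
By R11 (it has attribute K): it has attribute P.
By R17 (it is warm-blooded): it is classified as M.
By R8 (it is classified as M): it satisfies condition W.
By R3 (it satisfies condition W, it has attribute P): it satisfies condition C.

Yes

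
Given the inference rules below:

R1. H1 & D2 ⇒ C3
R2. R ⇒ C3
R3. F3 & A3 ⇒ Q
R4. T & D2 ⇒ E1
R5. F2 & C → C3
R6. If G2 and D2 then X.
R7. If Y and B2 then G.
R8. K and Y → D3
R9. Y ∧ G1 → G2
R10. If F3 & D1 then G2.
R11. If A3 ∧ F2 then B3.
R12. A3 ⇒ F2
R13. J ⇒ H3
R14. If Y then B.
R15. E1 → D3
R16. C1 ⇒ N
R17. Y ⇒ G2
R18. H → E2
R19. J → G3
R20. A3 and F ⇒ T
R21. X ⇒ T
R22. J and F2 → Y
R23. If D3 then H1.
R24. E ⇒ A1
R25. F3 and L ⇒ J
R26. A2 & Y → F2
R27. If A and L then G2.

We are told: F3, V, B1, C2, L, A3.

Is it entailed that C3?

No

Forward chaining from the given facts derives: Q, F2, J, B3, H3, G3, Y, B, G2.
Rules concluding C3: R1 needs H1; R2 needs R; R5 needs C — none of these are established.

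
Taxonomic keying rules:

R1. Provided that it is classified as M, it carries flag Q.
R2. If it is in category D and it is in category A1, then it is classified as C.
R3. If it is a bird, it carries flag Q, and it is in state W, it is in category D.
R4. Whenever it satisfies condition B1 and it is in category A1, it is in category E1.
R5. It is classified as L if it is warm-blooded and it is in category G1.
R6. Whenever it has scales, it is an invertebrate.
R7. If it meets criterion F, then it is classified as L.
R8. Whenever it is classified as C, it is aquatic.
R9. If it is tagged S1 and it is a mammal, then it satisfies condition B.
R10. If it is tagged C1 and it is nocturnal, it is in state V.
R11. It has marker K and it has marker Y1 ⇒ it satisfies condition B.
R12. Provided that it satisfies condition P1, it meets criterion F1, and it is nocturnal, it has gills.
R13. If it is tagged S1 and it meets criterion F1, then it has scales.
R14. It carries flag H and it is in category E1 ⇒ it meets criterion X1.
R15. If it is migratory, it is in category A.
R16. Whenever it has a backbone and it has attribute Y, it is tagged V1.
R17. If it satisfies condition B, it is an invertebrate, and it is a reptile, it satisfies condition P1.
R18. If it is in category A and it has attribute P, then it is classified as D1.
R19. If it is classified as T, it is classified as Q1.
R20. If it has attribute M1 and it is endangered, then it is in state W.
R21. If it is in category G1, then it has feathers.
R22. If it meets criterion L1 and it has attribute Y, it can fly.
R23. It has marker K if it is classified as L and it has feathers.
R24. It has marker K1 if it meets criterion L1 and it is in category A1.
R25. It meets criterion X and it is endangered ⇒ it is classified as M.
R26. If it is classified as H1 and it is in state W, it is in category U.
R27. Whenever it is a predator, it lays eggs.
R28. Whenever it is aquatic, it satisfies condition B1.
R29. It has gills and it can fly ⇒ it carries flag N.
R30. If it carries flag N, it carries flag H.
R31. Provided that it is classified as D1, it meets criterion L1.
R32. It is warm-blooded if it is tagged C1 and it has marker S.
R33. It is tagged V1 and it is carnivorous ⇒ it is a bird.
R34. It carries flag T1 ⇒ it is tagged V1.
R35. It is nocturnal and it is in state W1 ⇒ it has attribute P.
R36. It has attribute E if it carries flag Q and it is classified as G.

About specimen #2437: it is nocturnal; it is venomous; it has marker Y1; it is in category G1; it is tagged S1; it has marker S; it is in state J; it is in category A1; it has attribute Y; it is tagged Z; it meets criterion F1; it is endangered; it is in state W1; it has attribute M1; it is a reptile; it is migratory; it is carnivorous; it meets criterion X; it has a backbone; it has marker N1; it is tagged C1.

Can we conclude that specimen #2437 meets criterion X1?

Yes

By R13 (it is tagged S1, it meets criterion F1): it has scales.
By R15 (it is migratory): it is in category A.
By R16 (it has a backbone, it has attribute Y): it is tagged V1.
By R20 (it has attribute M1, it is endangered): it is in state W.
By R21 (it is in category G1): it has feathers.
By R25 (it meets criterion X, it is endangered): it is classified as M.
By R32 (it is tagged C1, it has marker S): it is warm-blooded.
By R33 (it is tagged V1, it is carnivorous): it is a bird.
By R35 (it is nocturnal, it is in state W1): it has attribute P.
By R1 (it is classified as M): it carries flag Q.
By R3 (it is a bird, it carries flag Q, it is in state W): it is in category D.
By R5 (it is warm-blooded, it is in category G1): it is classified as L.
By R6 (it has scales): it is an invertebrate.
By R18 (it is in category A, it has attribute P): it is classified as D1.
By R23 (it is classified as L, it has feathers): it has marker K.
By R31 (it is classified as D1): it meets criterion L1.
By R2 (it is in category D, it is in category A1): it is classified as C.
By R8 (it is classified as C): it is aquatic.
By R11 (it has marker K, it has marker Y1): it satisfies condition B.
By R17 (it satisfies condition B, it is an invertebrate, it is a reptile): it satisfies condition P1.
By R22 (it meets criterion L1, it has attribute Y): it can fly.
By R28 (it is aquatic): it satisfies condition B1.
By R4 (it satisfies condition B1, it is in category A1): it is in category E1.
By R12 (it satisfies condition P1, it meets criterion F1, it is nocturnal): it has gills.
By R29 (it has gills, it can fly): it carries flag N.
By R30 (it carries flag N): it carries flag H.
By R14 (it carries flag H, it is in category E1): it meets criterion X1.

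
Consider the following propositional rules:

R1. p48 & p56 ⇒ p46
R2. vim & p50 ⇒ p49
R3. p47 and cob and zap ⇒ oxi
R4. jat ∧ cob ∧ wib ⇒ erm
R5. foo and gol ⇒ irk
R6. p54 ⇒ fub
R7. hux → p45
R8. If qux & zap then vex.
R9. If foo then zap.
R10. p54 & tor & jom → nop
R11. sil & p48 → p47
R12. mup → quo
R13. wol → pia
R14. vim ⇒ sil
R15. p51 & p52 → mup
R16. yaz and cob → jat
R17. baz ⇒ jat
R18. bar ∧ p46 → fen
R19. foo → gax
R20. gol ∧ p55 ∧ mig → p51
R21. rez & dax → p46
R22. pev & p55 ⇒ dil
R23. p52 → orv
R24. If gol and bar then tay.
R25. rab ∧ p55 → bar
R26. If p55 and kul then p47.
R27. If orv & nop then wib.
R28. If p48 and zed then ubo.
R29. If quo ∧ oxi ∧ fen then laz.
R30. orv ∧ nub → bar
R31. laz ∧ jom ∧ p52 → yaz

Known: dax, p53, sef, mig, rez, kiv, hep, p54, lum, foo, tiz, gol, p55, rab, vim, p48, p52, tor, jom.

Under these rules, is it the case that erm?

No

Forward chaining from the given facts derives: irk, fub, zap, nop, sil, gax, p51, p46, orv, bar, wib, p47, mup, fen, tay, quo.
The only rule concluding erm is R4, which needs jat; that is never established.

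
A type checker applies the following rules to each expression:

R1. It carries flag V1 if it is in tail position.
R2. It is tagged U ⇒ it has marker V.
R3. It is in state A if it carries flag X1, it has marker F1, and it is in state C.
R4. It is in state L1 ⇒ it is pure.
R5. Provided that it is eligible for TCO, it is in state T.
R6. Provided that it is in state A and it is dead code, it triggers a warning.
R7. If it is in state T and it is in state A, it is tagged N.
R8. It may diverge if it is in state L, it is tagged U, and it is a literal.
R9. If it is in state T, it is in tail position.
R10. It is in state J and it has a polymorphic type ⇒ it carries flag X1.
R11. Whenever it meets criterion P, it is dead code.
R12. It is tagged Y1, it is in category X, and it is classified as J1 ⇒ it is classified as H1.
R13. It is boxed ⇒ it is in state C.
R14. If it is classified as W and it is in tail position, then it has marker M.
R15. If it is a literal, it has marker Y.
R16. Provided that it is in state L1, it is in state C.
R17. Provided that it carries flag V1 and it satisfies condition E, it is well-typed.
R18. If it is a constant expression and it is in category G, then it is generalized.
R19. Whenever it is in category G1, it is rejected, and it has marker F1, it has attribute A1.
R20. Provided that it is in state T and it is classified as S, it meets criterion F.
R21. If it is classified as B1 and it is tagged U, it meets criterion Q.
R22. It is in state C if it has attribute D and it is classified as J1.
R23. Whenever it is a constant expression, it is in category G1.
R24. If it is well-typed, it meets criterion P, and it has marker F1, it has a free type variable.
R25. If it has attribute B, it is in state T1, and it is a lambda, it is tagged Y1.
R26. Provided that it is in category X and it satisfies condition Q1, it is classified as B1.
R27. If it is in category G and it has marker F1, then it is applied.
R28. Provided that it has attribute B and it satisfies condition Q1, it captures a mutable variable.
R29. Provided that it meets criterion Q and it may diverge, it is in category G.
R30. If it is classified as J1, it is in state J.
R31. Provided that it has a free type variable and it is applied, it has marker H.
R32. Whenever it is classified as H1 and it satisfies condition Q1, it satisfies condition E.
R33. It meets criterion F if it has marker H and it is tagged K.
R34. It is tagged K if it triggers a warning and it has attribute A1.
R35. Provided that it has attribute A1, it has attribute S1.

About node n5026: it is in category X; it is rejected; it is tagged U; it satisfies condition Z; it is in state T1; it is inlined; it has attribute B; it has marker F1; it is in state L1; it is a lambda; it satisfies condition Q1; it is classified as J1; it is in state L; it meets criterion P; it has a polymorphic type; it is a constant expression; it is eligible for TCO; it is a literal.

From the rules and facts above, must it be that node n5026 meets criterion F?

Yes

By R5 (it is eligible for TCO): it is in state T.
By R8 (it is in state L, it is tagged U, it is a literal): it may diverge.
By R9 (it is in state T): it is in tail position.
By R11 (it meets criterion P): it is dead code.
By R16 (it is in state L1): it is in state C.
By R23 (it is a constant expression): it is in category G1.
By R25 (it has attribute B, it is in state T1, it is a lambda): it is tagged Y1.
By R26 (it is in category X, it satisfies condition Q1): it is classified as B1.
By R30 (it is classified as J1): it is in state J.
By R1 (it is in tail position): it carries flag V1.
By R10 (it is in state J, it has a polymorphic type): it carries flag X1.
By R12 (it is tagged Y1, it is in category X, it is classified as J1): it is classified as H1.
By R19 (it is in category G1, it is rejected, it has marker F1): it has attribute A1.
By R21 (it is classified as B1, it is tagged U): it meets criterion Q.
By R29 (it meets criterion Q, it may diverge): it is in category G.
By R32 (it is classified as H1, it satisfies condition Q1): it satisfies condition E.
By R3 (it carries flag X1, it has marker F1, it is in state C): it is in state A.
By R6 (it is in state A, it is dead code): it triggers a warning.
By R17 (it carries flag V1, it satisfies condition E): it is well-typed.
By R24 (it is well-typed, it meets criterion P, it has marker F1): it has a free type variable.
By R27 (it is in category G, it has marker F1): it is applied.
By R31 (it has a free type variable, it is applied): it has marker H.
By R34 (it triggers a warning, it has attribute A1): it is tagged K.
By R33 (it has marker H, it is tagged K): it meets criterion F.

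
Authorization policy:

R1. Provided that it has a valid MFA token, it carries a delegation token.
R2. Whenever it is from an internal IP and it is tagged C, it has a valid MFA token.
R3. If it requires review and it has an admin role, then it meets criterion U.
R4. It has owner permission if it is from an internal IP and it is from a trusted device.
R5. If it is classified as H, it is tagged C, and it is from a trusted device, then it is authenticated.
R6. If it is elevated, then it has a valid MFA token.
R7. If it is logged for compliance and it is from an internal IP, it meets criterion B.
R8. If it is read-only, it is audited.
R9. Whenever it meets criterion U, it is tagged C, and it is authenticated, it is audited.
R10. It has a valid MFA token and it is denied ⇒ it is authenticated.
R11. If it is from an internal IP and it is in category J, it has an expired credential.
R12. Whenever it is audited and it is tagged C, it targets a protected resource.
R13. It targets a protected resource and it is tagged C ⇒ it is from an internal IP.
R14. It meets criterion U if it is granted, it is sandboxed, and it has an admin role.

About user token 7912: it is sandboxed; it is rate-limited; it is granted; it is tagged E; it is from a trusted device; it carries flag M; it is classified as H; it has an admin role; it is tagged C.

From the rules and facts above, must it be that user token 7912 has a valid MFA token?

By R5 (it is classified as H, it is tagged C, it is from a trusted device): it is authenticated.
By R14 (it is granted, it is sandboxed, it has an admin role): it meets criterion U.
By R9 (it meets criterion U, it is tagged C, it is authenticated): it is audited.
By R12 (it is audited, it is tagged C): it targets a protected resource.
By R13 (it targets a protected resource, it is tagged C): it is from an internal IP.
By R2 (it is from an internal IP, it is tagged C): it has a valid MFA token.

Yes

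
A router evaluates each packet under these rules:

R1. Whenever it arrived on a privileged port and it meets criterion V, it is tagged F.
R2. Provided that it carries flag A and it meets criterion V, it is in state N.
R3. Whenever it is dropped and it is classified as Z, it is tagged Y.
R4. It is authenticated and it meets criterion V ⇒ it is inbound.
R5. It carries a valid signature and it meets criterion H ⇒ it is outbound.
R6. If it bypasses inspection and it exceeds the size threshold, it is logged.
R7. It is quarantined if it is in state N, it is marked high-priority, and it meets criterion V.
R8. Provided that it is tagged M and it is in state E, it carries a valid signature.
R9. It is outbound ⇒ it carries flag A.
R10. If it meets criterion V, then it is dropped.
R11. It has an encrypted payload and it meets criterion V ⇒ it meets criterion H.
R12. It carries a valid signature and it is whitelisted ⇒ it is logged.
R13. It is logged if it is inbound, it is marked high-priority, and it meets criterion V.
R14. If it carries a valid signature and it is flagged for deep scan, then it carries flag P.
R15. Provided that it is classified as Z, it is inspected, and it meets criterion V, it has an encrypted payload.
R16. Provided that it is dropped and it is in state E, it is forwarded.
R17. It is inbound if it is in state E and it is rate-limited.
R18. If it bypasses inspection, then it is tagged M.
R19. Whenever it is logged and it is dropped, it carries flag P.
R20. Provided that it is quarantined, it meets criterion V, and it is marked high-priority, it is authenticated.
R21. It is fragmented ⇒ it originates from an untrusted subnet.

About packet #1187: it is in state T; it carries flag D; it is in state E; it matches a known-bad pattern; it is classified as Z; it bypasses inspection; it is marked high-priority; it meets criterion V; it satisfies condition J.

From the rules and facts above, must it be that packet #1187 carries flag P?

Forward chaining from the given facts derives: is dropped, is forwarded, is tagged M, is tagged Y, carries a valid signature.
Rules concluding "it carries flag P": R14 needs "it is flagged for deep scan"; R19 needs "it is logged" — none of these are established.

No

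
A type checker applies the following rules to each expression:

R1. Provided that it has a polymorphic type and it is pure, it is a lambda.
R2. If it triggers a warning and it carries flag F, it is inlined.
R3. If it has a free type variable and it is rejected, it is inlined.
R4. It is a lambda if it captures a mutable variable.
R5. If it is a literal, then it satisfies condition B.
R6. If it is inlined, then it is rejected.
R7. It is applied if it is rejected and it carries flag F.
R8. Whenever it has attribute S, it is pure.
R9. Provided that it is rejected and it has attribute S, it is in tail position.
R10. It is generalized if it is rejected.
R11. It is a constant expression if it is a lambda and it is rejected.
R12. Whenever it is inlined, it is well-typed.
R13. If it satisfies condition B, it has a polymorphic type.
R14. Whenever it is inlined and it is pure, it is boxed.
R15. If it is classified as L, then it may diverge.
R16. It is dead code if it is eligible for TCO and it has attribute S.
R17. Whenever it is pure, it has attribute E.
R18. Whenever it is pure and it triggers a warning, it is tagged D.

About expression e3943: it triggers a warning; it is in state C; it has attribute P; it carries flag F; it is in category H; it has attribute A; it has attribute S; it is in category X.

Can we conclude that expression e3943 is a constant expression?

Forward chaining from the given facts derives: is inlined, is rejected, is applied, is pure, is in tail position, is generalized, is well-typed, is boxed, has attribute E, is tagged D.
The only rule concluding "it is a constant expression" is R11, which needs "it is a lambda"; that is never established.

No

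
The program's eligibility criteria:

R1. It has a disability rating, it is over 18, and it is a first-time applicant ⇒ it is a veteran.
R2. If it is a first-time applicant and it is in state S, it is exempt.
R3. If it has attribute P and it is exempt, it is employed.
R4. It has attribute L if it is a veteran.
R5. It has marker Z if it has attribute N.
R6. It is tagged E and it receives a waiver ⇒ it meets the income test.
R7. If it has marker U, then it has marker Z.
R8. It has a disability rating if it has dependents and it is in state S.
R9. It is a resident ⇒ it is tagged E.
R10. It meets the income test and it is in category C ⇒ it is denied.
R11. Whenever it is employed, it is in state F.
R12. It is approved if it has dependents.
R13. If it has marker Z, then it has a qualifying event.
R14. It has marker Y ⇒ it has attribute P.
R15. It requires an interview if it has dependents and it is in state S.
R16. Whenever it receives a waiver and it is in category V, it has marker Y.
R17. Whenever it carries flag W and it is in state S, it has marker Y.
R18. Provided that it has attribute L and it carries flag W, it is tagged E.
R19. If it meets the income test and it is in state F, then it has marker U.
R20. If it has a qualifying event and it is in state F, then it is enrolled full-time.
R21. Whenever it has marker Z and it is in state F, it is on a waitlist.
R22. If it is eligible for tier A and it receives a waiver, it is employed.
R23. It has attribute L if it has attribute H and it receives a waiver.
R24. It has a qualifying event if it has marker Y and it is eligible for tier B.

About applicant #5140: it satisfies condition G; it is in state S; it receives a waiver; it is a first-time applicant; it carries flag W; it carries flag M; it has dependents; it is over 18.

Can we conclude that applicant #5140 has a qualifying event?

By R2 (it is a first-time applicant, it is in state S): it is exempt.
By R8 (it has dependents, it is in state S): it has a disability rating.
By R17 (it carries flag W, it is in state S): it has marker Y.
By R1 (it has a disability rating, it is over 18, it is a first-time applicant): it is a veteran.
By R4 (it is a veteran): it has attribute L.
By R14 (it has marker Y): it has attribute P.
By R18 (it has attribute L, it carries flag W): it is tagged E.
By R3 (it has attribute P, it is exempt): it is employed.
By R6 (it is tagged E, it receives a waiver): it meets the income test.
By R11 (it is employed): it is in state F.
By R19 (it meets the income test, it is in state F): it has marker U.
By R7 (it has marker U): it has marker Z.
By R13 (it has marker Z): it has a qualifying event.

Yes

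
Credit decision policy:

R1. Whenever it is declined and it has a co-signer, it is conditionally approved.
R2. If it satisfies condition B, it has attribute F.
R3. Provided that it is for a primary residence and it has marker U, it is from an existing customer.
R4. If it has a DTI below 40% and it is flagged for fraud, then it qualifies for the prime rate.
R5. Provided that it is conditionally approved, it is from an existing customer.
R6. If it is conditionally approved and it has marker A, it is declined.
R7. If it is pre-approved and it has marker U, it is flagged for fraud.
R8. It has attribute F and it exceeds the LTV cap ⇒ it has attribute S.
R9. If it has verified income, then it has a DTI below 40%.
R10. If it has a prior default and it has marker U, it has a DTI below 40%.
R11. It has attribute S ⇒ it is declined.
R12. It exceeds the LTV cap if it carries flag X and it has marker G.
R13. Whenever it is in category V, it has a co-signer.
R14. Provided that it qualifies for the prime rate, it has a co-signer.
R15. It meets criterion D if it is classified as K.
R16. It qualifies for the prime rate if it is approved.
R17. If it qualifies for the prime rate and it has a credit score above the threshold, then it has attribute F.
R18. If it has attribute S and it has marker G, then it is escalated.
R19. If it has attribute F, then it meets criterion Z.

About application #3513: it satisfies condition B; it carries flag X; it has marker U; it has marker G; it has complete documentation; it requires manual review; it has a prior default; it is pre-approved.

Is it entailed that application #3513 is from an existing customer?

By R2 (it satisfies condition B): it has attribute F.
By R7 (it is pre-approved, it has marker U): it is flagged for fraud.
By R10 (it has a prior default, it has marker U): it has a DTI below 40%.
By R12 (it carries flag X, it has marker G): it exceeds the LTV cap.
By R4 (it has a DTI below 40%, it is flagged for fraud): it qualifies for the prime rate.
By R8 (it has attribute F, it exceeds the LTV cap): it has attribute S.
By R11 (it has attribute S): it is declined.
By R14 (it qualifies for the prime rate): it has a co-signer.
By R1 (it is declined, it has a co-signer): it is conditionally approved.
By R5 (it is conditionally approved): it is from an existing customer.

Yes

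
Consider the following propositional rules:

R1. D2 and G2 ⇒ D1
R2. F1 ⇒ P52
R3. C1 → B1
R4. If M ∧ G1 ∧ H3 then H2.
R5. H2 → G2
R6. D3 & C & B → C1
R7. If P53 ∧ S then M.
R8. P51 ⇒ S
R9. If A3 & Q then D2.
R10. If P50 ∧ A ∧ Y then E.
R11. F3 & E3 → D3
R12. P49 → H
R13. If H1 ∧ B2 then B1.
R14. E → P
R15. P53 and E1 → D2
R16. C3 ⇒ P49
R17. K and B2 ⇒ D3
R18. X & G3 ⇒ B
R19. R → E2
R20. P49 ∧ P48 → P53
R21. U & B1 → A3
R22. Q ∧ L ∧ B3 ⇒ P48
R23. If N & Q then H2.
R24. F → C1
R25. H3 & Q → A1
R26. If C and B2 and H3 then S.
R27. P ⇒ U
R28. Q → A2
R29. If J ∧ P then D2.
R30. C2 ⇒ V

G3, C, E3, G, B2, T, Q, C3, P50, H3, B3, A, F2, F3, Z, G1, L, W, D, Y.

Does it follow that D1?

Forward chaining from the given facts derives: E, D3, P, P49, P48, A1, S, U, A2, H, P53, M, H2, G2.
The only rule concluding D1 is R1, which needs D2; that is never established.

No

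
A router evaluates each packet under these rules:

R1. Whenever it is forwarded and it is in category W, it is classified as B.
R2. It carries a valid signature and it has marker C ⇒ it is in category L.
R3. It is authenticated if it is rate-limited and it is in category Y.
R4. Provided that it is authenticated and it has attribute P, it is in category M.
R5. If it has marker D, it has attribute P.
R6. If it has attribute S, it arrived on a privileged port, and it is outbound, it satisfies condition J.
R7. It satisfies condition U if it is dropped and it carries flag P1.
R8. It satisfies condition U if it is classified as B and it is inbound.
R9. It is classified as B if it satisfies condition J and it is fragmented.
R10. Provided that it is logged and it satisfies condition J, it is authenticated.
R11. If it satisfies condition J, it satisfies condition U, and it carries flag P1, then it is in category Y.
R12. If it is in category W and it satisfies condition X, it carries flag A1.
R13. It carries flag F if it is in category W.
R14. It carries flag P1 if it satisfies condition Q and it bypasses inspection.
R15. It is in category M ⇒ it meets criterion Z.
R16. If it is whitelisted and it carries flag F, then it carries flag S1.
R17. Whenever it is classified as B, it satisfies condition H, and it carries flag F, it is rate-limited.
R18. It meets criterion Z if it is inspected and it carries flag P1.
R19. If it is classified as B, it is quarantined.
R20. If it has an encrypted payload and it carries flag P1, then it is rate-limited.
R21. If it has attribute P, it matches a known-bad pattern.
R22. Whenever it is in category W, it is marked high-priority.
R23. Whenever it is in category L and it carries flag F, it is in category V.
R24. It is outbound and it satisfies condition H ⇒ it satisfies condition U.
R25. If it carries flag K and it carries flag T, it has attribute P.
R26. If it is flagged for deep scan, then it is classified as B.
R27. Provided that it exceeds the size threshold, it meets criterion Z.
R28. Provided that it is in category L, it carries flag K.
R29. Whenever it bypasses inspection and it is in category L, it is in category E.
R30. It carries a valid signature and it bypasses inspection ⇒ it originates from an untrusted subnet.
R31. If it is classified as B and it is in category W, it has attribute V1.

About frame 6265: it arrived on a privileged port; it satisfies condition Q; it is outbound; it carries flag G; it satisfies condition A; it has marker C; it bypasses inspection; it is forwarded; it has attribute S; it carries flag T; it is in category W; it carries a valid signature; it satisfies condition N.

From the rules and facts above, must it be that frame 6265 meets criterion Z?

No

Forward chaining from the given facts derives: is classified as B, is in category L, satisfies condition J, carries flag F, carries flag P1, is quarantined, is marked high-priority, is in category V, carries flag K, is in category E, originates from an untrusted subnet, has attribute V1, has attribute P, matches a known-bad pattern.
Rules concluding "it meets criterion Z": R15 needs "it is in category M"; R18 needs "it is inspected"; R27 needs "it exceeds the size threshold" — none of these are established.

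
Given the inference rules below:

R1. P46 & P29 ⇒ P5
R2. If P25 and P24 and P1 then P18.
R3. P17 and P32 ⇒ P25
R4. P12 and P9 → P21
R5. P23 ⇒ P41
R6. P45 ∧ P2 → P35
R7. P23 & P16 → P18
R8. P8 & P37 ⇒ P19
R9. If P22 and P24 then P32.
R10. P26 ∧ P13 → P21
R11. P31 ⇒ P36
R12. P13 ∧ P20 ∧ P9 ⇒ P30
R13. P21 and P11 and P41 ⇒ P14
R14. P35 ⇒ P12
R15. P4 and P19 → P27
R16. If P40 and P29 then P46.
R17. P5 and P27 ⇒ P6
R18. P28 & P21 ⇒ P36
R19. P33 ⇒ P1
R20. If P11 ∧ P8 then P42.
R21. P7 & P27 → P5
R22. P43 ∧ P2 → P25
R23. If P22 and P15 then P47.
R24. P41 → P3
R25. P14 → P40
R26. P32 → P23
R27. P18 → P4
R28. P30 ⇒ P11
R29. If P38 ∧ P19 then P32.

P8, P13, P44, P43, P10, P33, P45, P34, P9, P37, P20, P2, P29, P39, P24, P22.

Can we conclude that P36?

No

Forward chaining from the given facts derives: P35, P19, P32, P30, P12, P1, P25, P23, P11, P18, P21, P41, P14, P42, P3, P40, P4, P27, P46, P5, P6.
Rules concluding P36: R11 needs P31; R18 needs P28 — none of these are established.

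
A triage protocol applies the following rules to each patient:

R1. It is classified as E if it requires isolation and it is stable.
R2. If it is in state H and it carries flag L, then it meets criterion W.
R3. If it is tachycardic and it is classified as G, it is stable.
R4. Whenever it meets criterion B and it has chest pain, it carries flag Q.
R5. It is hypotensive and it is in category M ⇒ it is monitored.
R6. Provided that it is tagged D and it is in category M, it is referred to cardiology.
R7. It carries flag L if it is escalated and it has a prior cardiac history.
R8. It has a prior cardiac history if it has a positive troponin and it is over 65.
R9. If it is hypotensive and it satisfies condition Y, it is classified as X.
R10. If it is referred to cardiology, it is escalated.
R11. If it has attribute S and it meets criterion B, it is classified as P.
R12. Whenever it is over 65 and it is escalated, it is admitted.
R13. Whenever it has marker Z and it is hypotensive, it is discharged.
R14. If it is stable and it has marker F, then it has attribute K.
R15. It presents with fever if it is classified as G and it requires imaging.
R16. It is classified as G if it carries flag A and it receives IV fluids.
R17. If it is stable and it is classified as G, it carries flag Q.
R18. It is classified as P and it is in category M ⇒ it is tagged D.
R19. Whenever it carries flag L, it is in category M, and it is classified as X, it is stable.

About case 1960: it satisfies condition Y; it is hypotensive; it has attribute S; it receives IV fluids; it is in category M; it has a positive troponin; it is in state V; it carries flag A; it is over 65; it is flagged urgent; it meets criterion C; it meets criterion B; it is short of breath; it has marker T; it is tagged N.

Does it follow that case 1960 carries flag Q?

Yes

By R8 (it has a positive troponin, it is over 65): it has a prior cardiac history.
By R9 (it is hypotensive, it satisfies condition Y): it is classified as X.
By R11 (it has attribute S, it meets criterion B): it is classified as P.
By R16 (it carries flag A, it receives IV fluids): it is classified as G.
By R18 (it is classified as P, it is in category M): it is tagged D.
By R6 (it is tagged D, it is in category M): it is referred to cardiology.
By R10 (it is referred to cardiology): it is escalated.
By R7 (it is escalated, it has a prior cardiac history): it carries flag L.
By R19 (it carries flag L, it is in category M, it is classified as X): it is stable.
By R17 (it is stable, it is classified as G): it carries flag Q.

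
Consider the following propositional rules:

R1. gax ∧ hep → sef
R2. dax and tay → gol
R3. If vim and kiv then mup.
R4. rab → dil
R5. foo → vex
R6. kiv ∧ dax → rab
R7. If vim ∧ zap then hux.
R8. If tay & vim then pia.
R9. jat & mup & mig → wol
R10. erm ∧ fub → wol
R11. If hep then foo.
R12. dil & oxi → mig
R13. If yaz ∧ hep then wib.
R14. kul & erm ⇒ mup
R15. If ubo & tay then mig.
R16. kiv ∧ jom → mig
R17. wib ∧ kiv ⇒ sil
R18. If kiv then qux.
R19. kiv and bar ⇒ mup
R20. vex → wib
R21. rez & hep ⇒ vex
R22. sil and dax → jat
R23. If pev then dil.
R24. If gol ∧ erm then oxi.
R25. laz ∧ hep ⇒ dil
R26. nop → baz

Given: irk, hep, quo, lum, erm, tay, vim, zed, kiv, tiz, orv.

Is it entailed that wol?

Forward chaining from the given facts derives: mup, pia, foo, qux, vex, wib, sil.
Rules concluding wol: R9 needs jat; R10 needs fub — none of these are established.

No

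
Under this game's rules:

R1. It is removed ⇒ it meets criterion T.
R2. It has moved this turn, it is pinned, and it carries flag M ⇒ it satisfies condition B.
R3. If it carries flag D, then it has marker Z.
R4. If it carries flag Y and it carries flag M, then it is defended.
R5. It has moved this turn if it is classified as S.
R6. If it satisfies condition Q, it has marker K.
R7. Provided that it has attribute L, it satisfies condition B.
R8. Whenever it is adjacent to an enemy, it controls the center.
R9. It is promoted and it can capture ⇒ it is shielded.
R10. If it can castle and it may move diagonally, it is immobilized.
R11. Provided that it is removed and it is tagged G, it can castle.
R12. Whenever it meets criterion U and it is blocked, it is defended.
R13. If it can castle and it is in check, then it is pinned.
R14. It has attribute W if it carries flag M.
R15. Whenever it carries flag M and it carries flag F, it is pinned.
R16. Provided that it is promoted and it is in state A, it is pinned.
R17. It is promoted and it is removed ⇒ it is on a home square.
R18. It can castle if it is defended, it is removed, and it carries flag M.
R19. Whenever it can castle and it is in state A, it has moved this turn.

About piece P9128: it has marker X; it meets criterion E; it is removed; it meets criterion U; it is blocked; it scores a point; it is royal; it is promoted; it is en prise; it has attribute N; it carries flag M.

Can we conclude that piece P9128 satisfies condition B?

No

Forward chaining from the given facts derives: meets criterion T, is defended, has attribute W, is on a home square, can castle.
Rules concluding "it satisfies condition B": R2 needs "it has moved this turn"; R7 needs "it has attribute L" — none of these are established.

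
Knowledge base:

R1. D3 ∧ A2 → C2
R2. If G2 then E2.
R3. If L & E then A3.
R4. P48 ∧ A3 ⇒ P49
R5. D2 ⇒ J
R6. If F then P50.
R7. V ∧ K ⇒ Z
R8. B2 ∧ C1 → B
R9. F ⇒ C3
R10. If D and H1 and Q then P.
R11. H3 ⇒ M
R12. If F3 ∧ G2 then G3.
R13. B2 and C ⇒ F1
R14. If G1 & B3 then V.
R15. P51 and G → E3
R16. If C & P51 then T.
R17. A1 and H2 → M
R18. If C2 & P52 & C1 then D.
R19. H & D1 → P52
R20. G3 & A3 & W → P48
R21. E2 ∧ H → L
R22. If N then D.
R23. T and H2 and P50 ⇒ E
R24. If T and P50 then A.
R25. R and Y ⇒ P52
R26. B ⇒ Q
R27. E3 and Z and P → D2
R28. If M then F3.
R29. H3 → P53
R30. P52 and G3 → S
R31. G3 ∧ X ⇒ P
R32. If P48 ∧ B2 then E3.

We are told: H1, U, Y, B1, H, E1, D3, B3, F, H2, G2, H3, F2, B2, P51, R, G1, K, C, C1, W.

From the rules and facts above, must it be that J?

No

Forward chaining from the given facts derives: E2, P50, B, C3, M, F1, V, T, L, E, A, P52, Q, F3, P53, A3, Z, G3, P48, S, E3, P49.
The only rule concluding J is R5, which needs D2; that is never established.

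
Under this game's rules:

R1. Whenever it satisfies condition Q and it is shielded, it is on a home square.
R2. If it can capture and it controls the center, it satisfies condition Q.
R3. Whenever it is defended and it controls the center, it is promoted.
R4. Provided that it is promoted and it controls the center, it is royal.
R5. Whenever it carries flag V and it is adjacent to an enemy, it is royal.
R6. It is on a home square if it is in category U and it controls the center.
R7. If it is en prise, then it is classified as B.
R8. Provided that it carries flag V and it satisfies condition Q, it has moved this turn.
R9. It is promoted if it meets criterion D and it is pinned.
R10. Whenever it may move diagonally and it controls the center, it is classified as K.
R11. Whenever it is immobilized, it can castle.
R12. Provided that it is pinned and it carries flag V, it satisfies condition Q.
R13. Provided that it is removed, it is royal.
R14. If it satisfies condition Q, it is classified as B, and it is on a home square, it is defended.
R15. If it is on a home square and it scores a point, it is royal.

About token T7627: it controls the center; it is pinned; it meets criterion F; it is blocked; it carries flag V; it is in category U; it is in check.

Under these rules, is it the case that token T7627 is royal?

No

Forward chaining from the given facts derives: is on a home square, satisfies condition Q, has moved this turn.
Rules concluding "it is royal": R4 needs "it is promoted"; R5 needs "it is adjacent to an enemy"; R13 needs "it is removed"; R15 needs "it scores a point" — none of these are established.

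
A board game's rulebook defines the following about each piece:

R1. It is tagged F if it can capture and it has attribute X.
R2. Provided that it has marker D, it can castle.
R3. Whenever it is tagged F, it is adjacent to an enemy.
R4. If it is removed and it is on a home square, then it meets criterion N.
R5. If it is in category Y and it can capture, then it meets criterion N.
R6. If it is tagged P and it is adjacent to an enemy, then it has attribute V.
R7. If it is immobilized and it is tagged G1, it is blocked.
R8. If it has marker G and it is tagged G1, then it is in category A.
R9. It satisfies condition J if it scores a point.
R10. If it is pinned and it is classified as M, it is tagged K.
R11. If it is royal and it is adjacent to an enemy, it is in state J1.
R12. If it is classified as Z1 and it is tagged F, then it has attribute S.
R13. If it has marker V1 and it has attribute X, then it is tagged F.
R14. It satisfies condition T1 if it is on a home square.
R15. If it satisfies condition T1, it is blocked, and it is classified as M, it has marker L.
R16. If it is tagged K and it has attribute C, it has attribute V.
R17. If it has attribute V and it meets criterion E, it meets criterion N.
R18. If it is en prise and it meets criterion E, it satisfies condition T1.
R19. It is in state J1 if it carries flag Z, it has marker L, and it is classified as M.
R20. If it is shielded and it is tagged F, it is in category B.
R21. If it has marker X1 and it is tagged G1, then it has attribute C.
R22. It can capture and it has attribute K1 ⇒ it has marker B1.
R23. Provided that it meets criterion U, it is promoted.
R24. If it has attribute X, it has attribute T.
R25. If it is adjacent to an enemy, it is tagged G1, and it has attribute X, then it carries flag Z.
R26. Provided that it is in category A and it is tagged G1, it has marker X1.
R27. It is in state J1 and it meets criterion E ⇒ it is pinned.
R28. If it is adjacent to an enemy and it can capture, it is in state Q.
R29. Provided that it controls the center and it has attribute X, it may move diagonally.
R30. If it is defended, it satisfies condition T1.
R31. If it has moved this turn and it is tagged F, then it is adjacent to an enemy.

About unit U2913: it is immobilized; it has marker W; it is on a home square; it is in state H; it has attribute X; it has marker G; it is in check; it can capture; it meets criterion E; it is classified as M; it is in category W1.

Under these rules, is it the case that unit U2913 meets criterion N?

No

Forward chaining from the given facts derives: is tagged F, is adjacent to an enemy, satisfies condition T1, has attribute T, is in state Q.
Rules concluding "it meets criterion N": R4 needs "it is removed"; R5 needs "it is in category Y"; R17 needs "it has attribute V" — none of these are established.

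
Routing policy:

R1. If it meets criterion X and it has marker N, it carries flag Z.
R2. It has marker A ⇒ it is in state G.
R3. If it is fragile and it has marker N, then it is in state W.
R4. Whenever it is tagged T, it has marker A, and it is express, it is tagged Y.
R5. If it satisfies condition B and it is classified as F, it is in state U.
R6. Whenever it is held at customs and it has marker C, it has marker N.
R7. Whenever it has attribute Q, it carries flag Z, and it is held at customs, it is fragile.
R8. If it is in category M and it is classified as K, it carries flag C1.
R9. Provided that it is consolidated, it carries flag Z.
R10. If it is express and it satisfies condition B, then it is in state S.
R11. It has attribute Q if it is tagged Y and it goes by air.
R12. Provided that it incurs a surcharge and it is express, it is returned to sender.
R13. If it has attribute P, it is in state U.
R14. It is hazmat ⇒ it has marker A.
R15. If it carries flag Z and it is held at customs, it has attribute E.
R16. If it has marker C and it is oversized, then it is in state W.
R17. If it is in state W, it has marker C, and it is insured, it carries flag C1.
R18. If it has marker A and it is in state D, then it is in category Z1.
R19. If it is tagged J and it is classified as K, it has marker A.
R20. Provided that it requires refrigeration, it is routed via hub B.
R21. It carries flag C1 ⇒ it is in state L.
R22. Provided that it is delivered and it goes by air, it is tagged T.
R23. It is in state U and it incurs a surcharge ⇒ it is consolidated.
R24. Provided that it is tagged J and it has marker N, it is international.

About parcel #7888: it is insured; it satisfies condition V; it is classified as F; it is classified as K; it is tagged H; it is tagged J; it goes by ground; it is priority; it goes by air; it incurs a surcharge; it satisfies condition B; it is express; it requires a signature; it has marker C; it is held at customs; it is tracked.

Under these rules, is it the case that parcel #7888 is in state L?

Forward chaining from the given facts derives: is in state U, has marker N, is in state S, is returned to sender, has marker A, is consolidated, is international, is in state G, carries flag Z, has attribute E.
The only rule concluding "it is in state L" is R21, which needs "it carries flag C1"; that is never established.

No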